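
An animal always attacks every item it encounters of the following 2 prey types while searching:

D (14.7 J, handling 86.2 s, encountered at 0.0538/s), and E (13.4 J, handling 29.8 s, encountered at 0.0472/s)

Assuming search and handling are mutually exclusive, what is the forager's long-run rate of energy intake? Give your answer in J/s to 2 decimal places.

R = Σλ_iE_i / (1 + Σλ_ih_i)
Numerator: 0.0538×14.7 + 0.0472×13.4 = 1.423
Denominator: 1 + 0.0538×86.2 + 0.0472×29.8 = 7.044
R = 1.423/7.044 = 0.2021 J/s

0.20 J/s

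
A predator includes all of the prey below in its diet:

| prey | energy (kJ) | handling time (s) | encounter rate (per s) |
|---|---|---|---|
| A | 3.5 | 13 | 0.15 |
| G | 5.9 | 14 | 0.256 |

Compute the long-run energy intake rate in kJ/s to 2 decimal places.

Energy encountered per unit search time: 0.15×3.5 + 0.256×5.9 = 2.035 kJ/s.
Handling time per unit search time: 0.15×13 + 0.256×14 = 5.534.
Rate = 2.035/(1 + 5.534) = 0.3115 kJ/s.

0.31 kJ/s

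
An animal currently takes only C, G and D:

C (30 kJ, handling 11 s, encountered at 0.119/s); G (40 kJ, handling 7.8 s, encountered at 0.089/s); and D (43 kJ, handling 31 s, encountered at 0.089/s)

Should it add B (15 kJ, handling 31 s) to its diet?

No

On C, G and D alone, R = ΣλE/(1+Σλh) = 10.96/5.762 = 1.902 kJ/s.
B: E/h = 15/31 = 0.4839 kJ/s.
Since 0.4839 < R, time spent handling B is better spent searching.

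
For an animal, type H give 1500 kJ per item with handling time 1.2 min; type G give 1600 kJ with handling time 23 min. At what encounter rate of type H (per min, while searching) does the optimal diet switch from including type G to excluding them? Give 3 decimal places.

0.049 per min

Drop type G once their profitability E₂/h₂ falls below the rate achievable on type H alone: E₂/h₂ = λE₁/(1 + λh₁).
Solve for λ: λE₁h₂ = E₂(1 + λh₁) → λ(E₁h₂ − E₂h₁) = E₂ → λ = E₂/(E₁h₂ − E₂h₁).
λ = 1600/(1500×23 − 1600×1.2) = 1600/3.258e+04 = 0.04911 per min.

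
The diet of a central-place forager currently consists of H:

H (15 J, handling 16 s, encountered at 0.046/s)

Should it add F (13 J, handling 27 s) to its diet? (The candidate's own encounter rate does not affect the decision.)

Yes

Current rate: (0.046×15)/(1 + 0.046×16) = 0.3975 J/s.
F: E/h = 13/27 = 0.4815 J/s.
0.4815 > 0.3975, so adding F raises the average — include it.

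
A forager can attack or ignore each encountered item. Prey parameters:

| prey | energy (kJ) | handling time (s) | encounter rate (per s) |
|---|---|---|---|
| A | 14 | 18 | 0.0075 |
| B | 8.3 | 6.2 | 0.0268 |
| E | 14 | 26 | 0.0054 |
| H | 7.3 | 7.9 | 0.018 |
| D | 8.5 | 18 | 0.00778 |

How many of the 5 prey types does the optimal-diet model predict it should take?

Profitabilities (E/h, kJ/s): B 1.34, H 0.924, A 0.778, E 0.538, D 0.472. Add prey in this order while the next type's profitability exceeds the intake rate on those already taken.
Rate on top 1: 0.1907. H: 0.924 > 0.1907 → include.
Rate on top 2: 0.2704. A: 0.778 > 0.2704 → include.
Rate on top 3: 0.3179. E: 0.538 > 0.3179 → include.
Rate on top 4: 0.3375. D: 0.472 > 0.3375 → include.
Optimal diet: B, H, A, E, D — 5 of 5 types.

5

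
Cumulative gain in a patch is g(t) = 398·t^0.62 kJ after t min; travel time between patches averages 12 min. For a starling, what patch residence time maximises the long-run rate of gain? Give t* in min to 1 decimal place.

19.6 min

Optimal t* satisfies g'(t*) = g(t*)/(T + t*).
g'(t) = 0.62·398·t^-0.38. Setting 0.62·398·t^-0.38 = 398·t^0.62/(12+t) gives 0.62(12+t) = t, so 0.38·t = 0.62×12.
t* = 0.62×12/0.38 = 19.58 min.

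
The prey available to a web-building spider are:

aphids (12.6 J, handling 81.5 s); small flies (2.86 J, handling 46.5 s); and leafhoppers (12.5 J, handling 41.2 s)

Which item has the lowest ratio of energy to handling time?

In descending order of E/h:
leafhoppers: 12.5/41.2 = 0.303 J/s
aphids: 12.6/81.5 = 0.155 J/s
small flies: 2.86/46.5 = 0.0615 J/s

small flies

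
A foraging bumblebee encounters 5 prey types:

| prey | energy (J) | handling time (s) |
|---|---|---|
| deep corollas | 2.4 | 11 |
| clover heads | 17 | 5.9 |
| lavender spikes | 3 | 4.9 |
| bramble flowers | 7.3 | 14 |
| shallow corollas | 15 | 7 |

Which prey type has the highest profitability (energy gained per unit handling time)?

In descending order of E/h:
clover heads: 17/5.9 = 2.88 J/s
shallow corollas: 15/7 = 2.14 J/s
lavender spikes: 3/4.9 = 0.612 J/s
bramble flowers: 7.3/14 = 0.521 J/s
deep corollas: 2.4/11 = 0.218 J/s

clover heads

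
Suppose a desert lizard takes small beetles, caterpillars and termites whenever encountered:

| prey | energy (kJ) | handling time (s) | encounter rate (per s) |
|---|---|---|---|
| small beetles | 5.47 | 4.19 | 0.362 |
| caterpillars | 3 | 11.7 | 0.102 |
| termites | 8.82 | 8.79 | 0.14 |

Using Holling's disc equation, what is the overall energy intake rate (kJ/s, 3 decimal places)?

0.713 kJ/s

R = (0.362×5.47 + 0.102×3 + 0.14×8.82) / (1 + 0.362×4.19 + 0.102×11.7 + 0.14×8.79) = 3.521/4.941 = 0.7126 kJ/s.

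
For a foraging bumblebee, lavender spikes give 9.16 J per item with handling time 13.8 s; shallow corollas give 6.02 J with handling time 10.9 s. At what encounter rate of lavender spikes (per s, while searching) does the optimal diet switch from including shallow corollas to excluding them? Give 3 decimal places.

The zero-one rule: include shallow corollas iff E₂/h₂ > λE₁/(1+λh₁). Equality gives the switch point.
λE₁h₂ = E₂ + λE₂h₁ ⇒ λ = E₂/(E₁h₂ − E₂h₁) = 6.02/(99.84 − 83.08) = 0.359 per s.

0.359 per s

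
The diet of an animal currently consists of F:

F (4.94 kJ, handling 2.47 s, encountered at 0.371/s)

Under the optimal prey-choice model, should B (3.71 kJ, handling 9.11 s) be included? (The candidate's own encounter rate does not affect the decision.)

No

Current rate: (0.371×4.94)/(1 + 0.371×2.47) = 0.9564 kJ/s.
B: E/h = 3.71/9.11 = 0.4072 kJ/s.
0.4072 < 0.9564, so adding B would lower the average — exclude it.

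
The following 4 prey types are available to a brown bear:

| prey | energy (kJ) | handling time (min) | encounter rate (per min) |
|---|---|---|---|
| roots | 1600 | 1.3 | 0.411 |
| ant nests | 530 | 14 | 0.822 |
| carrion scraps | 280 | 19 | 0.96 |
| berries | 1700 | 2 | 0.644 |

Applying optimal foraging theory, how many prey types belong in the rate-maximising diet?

2

E/h in descending order: roots 1.23e+03, berries 850, ant nests 37.9, carrion scraps 14.7 kJ/min. The optimal diet is the largest prefix of this list for which every included type satisfies E_i/h_i > R on the types above it.
Rate on top 1: 428.6. berries: 850 > 428.6 → include.
Rate on top 2: 620.9. ant nests: 37.9 < 620.9 → exclude; stop.
Optimal diet: roots, berries — 2 of 4 types.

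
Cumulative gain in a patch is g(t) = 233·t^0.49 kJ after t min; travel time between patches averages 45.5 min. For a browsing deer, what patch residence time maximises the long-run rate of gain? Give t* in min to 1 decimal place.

Maximise g(t)/(T+t): set derivative to zero → g'(t)(T+t) = g(t).
g'(t) = 0.49·233·t^-0.51. Setting 0.49·233·t^-0.51 = 233·t^0.49/(45.5+t) gives 0.49(45.5+t) = t, so 0.51·t = 0.49×45.5.
t* = 0.49×45.5/0.51 = 43.72 min.

43.7 min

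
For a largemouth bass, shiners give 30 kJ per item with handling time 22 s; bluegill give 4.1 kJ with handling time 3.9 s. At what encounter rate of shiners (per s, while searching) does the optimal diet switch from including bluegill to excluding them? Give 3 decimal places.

At the threshold, the rate on shiners alone equals the profitability of bluegill: λ·30/(1 + λ·22) = 4.1/3.9 = 1.051.
Rearranging, λ(30 − 1.051×22) = 1.051, so λ = 1.051/6.872 = 0.153 per s.

0.153 per s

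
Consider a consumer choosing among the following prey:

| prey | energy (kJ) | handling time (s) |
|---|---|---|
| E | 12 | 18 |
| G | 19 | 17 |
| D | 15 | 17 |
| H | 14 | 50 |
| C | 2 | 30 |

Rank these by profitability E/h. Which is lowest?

C

Profitability E/h (kJ/s): E = 12/18 = 0.667, G = 19/17 = 1.12, D = 15/17 = 0.882, H = 14/50 = 0.28, C = 2/30 = 0.0667.
Ranked: G > D > E > H > C.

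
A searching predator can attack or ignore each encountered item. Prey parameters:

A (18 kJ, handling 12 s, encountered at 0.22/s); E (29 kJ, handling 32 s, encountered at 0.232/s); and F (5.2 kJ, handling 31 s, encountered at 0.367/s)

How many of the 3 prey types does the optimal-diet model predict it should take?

Profitabilities (E/h, kJ/s): A 1.5, E 0.906, F 0.168. Add prey in this order while the next type's profitability exceeds the intake rate on those already taken.
Rate on top 1: 1.088. E: 0.906 < 1.088 → exclude; stop.
Optimal diet: A — 1 of 3 types.

1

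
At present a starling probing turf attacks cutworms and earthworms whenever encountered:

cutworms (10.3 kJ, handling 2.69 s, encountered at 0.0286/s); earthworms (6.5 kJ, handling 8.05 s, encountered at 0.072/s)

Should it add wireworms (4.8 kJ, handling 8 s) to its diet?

Yes

Intake rate on the current diet: R = (0.0286×10.3 + 0.072×6.5) / (1 + 0.0286×2.69 + 0.072×8.05) = 0.7626/1.657 = 0.4603 kJ/s.
Profitability of wireworms: 4.8/8 = 0.6 kJ/s.
Since 0.6 > R, including wireworms increases the long-run rate.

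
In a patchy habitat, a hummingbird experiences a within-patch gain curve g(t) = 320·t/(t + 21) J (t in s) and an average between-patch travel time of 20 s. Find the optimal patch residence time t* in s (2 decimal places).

20.49 s

By the marginal value theorem, leave when the instantaneous gain rate g'(t) equals the habitat-wide average g(t)/(T + t).
g'(t) = 320·21/(t + 21)². Setting 320·21/(t+21)² = 320t/[(t+21)(20+t)] gives 21(20+t) = t(t+21), so t² = 21×20 = 420.
t* = √420 = 20.49 s.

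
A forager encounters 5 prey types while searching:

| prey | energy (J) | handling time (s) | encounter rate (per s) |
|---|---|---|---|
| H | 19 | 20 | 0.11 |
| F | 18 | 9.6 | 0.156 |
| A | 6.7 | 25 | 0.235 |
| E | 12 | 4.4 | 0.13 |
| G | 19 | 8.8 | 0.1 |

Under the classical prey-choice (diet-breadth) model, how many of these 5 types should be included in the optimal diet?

E/h in descending order: E 2.73, G 2.16, F 1.88, H 0.95, A 0.268 J/s. The optimal diet is the largest prefix of this list for which every included type satisfies E_i/h_i > R on the types above it.
Rate on top 1: 0.9924. G: 2.16 > 0.9924 → include.
Rate on top 2: 1.411. F: 1.88 > 1.411 → include.
Rate on top 3: 1.587. H: 0.95 < 1.587 → exclude; stop.
Optimal diet: E, G, F — 3 of 5 types.

3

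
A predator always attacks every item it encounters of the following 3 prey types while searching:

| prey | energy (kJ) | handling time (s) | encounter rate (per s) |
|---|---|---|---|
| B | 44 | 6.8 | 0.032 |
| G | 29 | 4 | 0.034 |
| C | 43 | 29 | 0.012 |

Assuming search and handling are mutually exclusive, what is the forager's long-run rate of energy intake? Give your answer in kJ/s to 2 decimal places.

R = Σλ_iE_i / (1 + Σλ_ih_i)
Numerator: 0.032×44 + 0.034×29 + 0.012×43 = 2.91
Denominator: 1 + 0.032×6.8 + 0.034×4 + 0.012×29 = 1.702
R = 2.91/1.702 = 1.71 kJ/s

1.71 kJ/s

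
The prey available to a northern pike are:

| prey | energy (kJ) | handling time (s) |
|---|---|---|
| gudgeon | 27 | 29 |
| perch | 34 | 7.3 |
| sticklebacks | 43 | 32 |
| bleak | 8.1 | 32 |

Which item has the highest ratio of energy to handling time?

Profitability E/h (kJ/s): gudgeon = 27/29 = 0.931, perch = 34/7.3 = 4.66, sticklebacks = 43/32 = 1.34, bleak = 8.1/32 = 0.253.
Ranked: perch > sticklebacks > gudgeon > bleak.

perch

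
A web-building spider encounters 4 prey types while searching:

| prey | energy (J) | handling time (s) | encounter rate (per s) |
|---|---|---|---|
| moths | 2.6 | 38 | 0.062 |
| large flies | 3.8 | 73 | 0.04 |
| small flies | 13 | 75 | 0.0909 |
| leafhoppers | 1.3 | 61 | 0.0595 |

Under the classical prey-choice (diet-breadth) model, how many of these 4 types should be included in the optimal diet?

1

Profitabilities (E/h, J/s): small flies 0.173, moths 0.0684, large flies 0.0521, leafhoppers 0.0213. Add prey in this order while the next type's profitability exceeds the intake rate on those already taken.
Rate on top 1: 0.1512. moths: 0.0684 < 0.1512 → exclude; stop.
Optimal diet: small flies — 1 of 4 types.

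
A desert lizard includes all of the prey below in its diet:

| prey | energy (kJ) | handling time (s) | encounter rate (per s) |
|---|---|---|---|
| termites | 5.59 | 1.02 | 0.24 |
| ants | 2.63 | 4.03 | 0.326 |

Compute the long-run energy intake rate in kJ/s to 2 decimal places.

R = (0.24×5.59 + 0.326×2.63) / (1 + 0.24×1.02 + 0.326×4.03) = 2.199/2.559 = 0.8595 kJ/s.

0.86 kJ/s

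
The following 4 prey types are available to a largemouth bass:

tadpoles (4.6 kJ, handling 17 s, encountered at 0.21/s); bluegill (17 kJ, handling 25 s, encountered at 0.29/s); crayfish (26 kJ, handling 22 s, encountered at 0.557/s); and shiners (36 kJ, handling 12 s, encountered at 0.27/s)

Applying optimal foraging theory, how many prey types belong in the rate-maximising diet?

E/h in descending order: shiners 3, crayfish 1.18, bluegill 0.68, tadpoles 0.271 kJ/s. The optimal diet is the largest prefix of this list for which every included type satisfies E_i/h_i > R on the types above it.
Rate on top 1: 2.292. crayfish: 1.18 < 2.292 → exclude; stop.
Optimal diet: shiners — 1 of 4 types.

1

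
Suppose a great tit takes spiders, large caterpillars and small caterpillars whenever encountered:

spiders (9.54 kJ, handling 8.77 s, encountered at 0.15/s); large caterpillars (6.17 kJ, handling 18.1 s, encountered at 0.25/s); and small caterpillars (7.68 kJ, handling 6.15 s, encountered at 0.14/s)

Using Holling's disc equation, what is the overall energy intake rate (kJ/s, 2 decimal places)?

0.53 kJ/s

R = Σλ_iE_i / (1 + Σλ_ih_i)
Numerator: 0.15×9.54 + 0.25×6.17 + 0.14×7.68 = 4.049
Denominator: 1 + 0.15×8.77 + 0.25×18.1 + 0.14×6.15 = 7.702
R = 4.049/7.702 = 0.5257 kJ/s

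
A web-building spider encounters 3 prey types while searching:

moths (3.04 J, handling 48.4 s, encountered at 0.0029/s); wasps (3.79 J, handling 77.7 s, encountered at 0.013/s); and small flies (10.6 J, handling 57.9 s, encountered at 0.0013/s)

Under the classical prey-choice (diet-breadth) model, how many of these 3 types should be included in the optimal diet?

E/h in descending order: small flies 0.183, moths 0.0628, wasps 0.0488 J/s. The optimal diet is the largest prefix of this list for which every included type satisfies E_i/h_i > R on the types above it.
Rate on top 1: 0.01282. moths: 0.0628 > 0.01282 → include.
Rate on top 2: 0.01859. wasps: 0.0488 > 0.01859 → include.
Optimal diet: small flies, moths, wasps — 3 of 3 types.

3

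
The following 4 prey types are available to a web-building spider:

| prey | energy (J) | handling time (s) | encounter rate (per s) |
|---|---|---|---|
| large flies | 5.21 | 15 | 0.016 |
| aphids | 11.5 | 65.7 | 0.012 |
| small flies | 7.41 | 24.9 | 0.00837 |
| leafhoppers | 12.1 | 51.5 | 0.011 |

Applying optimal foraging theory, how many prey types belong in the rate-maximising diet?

Rank by E/h (J/s): large flies 0.347, small flies 0.298, leafhoppers 0.235, aphids 0.175. Include each in turn until the next type's E/h falls below the running intake rate.
Rate on top 1: 0.06723. small flies: 0.298 > 0.06723 → include.
Rate on top 2: 0.1004. leafhoppers: 0.235 > 0.1004 → include.
Rate on top 3: 0.1382. aphids: 0.175 > 0.1382 → include.
Optimal diet: large flies, small flies, leafhoppers, aphids — 4 of 4 types.

4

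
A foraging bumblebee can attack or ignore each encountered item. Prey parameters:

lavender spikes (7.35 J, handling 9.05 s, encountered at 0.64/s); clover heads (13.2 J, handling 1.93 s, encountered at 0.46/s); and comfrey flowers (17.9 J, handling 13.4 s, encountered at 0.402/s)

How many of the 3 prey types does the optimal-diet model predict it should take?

1

Profitabilities (E/h, J/s): clover heads 6.84, comfrey flowers 1.34, lavender spikes 0.812. Add prey in this order while the next type's profitability exceeds the intake rate on those already taken.
Rate on top 1: 3.216. comfrey flowers: 1.34 < 3.216 → exclude; stop.
Optimal diet: clover heads — 1 of 3 types.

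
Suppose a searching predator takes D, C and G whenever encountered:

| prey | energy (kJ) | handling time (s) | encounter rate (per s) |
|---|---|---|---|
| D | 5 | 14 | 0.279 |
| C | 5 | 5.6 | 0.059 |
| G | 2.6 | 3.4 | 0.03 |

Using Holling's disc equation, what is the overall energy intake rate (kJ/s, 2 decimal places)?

0.33 kJ/s

R = (0.279×5 + 0.059×5 + 0.03×2.6) / (1 + 0.279×14 + 0.059×5.6 + 0.03×3.4) = 1.768/5.338 = 0.3312 kJ/s.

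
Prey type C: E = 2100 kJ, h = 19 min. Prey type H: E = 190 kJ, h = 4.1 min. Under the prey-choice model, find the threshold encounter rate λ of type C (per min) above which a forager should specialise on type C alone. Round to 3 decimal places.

0.038 per min

The zero-one rule: include type H iff E₂/h₂ > λE₁/(1+λh₁). Equality gives the switch point.
λE₁h₂ = E₂ + λE₂h₁ ⇒ λ = E₂/(E₁h₂ − E₂h₁) = 190/(8610 − 3610) = 0.038 per min.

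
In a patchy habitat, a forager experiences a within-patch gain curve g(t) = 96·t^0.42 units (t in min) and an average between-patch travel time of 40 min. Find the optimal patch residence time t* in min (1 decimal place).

29.0 min

Maximise g(t)/(T+t): set derivative to zero → g'(t)(T+t) = g(t).
g'(t) = 0.42·96·t^-0.58. Setting 0.42·96·t^-0.58 = 96·t^0.42/(40+t) gives 0.42(40+t) = t, so 0.58·t = 0.42×40.
t* = 0.42×40/0.58 = 28.97 min.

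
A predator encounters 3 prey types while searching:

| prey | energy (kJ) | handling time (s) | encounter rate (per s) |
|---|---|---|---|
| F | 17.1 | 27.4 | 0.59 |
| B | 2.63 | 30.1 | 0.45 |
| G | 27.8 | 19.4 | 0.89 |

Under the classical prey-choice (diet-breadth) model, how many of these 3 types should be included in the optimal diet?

1

E/h in descending order: G 1.43, F 0.624, B 0.0874 kJ/s. The optimal diet is the largest prefix of this list for which every included type satisfies E_i/h_i > R on the types above it.
Rate on top 1: 1.355. F: 0.624 < 1.355 → exclude; stop.
Optimal diet: G — 1 of 3 types.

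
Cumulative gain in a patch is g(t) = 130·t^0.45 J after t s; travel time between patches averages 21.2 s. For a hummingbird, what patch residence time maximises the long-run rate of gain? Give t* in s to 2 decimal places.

17.35 s

Maximise g(t)/(T+t): set derivative to zero → g'(t)(T+t) = g(t).
g'(t) = 0.45·130·t^-0.55. Setting 0.45·130·t^-0.55 = 130·t^0.45/(21.2+t) gives 0.45(21.2+t) = t, so 0.55·t = 0.45×21.2.
t* = 0.45×21.2/0.55 = 17.35 s.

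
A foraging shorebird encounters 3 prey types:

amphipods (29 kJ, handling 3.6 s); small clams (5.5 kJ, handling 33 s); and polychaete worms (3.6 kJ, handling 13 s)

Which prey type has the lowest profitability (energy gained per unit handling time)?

small clams

Profitability E/h (kJ/s): amphipods = 29/3.6 = 8.06, small clams = 5.5/33 = 0.167, polychaete worms = 3.6/13 = 0.277.
Ranked: amphipods > polychaete worms > small clams.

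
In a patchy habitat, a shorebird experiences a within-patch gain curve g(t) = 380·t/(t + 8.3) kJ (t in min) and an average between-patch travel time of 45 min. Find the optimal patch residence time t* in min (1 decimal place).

Maximise g(t)/(T+t): set derivative to zero → g'(t)(T+t) = g(t).
g'(t) = 380·8.3/(t + 8.3)². Setting 380·8.3/(t+8.3)² = 380t/[(t+8.3)(45+t)] gives 8.3(45+t) = t(t+8.3), so t² = 8.3×45 = 373.5.
t* = √373.5 = 19.33 min.

19.3 min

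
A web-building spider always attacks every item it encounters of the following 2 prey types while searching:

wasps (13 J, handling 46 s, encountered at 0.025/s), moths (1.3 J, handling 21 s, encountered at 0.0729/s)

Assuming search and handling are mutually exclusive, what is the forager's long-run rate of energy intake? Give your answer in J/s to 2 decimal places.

0.11 J/s

R = (0.025×13 + 0.0729×1.3) / (1 + 0.025×46 + 0.0729×21) = 0.4198/3.681 = 0.114 J/s.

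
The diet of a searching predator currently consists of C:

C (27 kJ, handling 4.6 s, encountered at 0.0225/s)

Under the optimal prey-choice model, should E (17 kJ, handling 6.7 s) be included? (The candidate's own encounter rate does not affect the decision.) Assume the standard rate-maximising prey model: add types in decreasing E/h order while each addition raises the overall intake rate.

Yes

Intake rate on the current diet: R = (0.0225×27) / (1 + 0.0225×4.6) = 0.6075/1.103 = 0.5505 kJ/s.
Profitability of E: 17/6.7 = 2.537 kJ/s.
2.537 > 0.5505, so adding E raises the average — include it.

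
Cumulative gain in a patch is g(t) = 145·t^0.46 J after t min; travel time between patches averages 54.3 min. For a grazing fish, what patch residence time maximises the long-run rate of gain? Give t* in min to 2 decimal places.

Maximise g(t)/(T+t): set derivative to zero → g'(t)(T+t) = g(t).
g'(t) = 0.46·145·t^-0.54. Setting 0.46·145·t^-0.54 = 145·t^0.46/(54.3+t) gives 0.46(54.3+t) = t, so 0.54·t = 0.46×54.3.
t* = 0.46×54.3/0.54 = 46.26 min.

46.26 min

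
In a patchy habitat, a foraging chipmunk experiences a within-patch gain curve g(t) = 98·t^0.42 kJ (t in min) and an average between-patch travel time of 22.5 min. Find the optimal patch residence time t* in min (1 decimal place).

By the marginal value theorem, leave when the instantaneous gain rate g'(t) equals the habitat-wide average g(t)/(T + t).
g'(t) = 0.42·98·t^-0.58. Setting 0.42·98·t^-0.58 = 98·t^0.42/(22.5+t) gives 0.42(22.5+t) = t, so 0.58·t = 0.42×22.5.
t* = 0.42×22.5/0.58 = 16.29 min.

16.3 min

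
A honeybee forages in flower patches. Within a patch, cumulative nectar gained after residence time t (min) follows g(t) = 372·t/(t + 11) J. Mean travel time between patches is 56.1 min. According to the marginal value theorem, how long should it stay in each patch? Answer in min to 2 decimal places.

Maximise g(t)/(T+t): set derivative to zero → g'(t)(T+t) = g(t).
g'(t) = 372·11/(t + 11)². Setting 372·11/(t+11)² = 372t/[(t+11)(56.1+t)] gives 11(56.1+t) = t(t+11), so t² = 11×56.1 = 617.1.
t* = √617.1 = 24.84 min.

24.84 min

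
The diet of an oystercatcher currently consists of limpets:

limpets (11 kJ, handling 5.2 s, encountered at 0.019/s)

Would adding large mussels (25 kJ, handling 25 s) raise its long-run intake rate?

On limpets alone, R = ΣλE/(1+Σλh) = 0.209/1.099 = 0.1902 kJ/s.
Profitability of large mussels: 25/25 = 1 kJ/s.
Since 1 > R, including large mussels increases the long-run rate.

Yes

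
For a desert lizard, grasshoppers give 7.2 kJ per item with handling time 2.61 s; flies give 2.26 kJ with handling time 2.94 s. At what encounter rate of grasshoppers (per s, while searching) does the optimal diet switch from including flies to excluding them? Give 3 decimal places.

0.148 per s

The zero-one rule: include flies iff E₂/h₂ > λE₁/(1+λh₁). Equality gives the switch point.
λE₁h₂ = E₂ + λE₂h₁ ⇒ λ = E₂/(E₁h₂ − E₂h₁) = 2.26/(21.17 − 5.899) = 0.148 per s.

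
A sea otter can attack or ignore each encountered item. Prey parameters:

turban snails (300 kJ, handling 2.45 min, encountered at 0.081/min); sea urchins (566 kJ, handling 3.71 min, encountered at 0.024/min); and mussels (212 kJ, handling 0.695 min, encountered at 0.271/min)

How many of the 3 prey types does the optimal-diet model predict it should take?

3

Rank by E/h (kJ/min): mussels 305, sea urchins 153, turban snails 122. Include each in turn until the next type's E/h falls below the running intake rate.
Rate on top 1: 48.35. sea urchins: 153 > 48.35 → include.
Rate on top 2: 55.61. turban snails: 122 > 55.61 → include.
Optimal diet: mussels, sea urchins, turban snails — 3 of 3 types.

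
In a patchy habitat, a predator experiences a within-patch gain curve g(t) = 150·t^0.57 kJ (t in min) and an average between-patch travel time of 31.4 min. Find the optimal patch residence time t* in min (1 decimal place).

41.6 min

Optimal t* satisfies g'(t*) = g(t*)/(T + t*).
g'(t) = 0.57·150·t^-0.43. Setting 0.57·150·t^-0.43 = 150·t^0.57/(31.4+t) gives 0.57(31.4+t) = t, so 0.43·t = 0.57×31.4.
t* = 0.57×31.4/0.43 = 41.62 min.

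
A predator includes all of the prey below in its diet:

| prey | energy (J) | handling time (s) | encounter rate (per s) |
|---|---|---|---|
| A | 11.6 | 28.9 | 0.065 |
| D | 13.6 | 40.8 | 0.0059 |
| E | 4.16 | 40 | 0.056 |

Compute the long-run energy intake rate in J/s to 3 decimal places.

0.199 J/s

Energy encountered per unit search time: 0.065×11.6 + 0.0059×13.6 + 0.056×4.16 = 1.067 J/s.
Handling time per unit search time: 0.065×28.9 + 0.0059×40.8 + 0.056×40 = 4.359.
Rate = 1.067/(1 + 4.359) = 0.1991 J/s.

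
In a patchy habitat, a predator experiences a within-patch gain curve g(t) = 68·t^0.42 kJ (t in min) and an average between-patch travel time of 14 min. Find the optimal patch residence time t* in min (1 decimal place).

By the marginal value theorem, leave when the instantaneous gain rate g'(t) equals the habitat-wide average g(t)/(T + t).
g'(t) = 0.42·68·t^-0.58. Setting 0.42·68·t^-0.58 = 68·t^0.42/(14+t) gives 0.42(14+t) = t, so 0.58·t = 0.42×14.
t* = 0.42×14/0.58 = 10.14 min.

10.1 min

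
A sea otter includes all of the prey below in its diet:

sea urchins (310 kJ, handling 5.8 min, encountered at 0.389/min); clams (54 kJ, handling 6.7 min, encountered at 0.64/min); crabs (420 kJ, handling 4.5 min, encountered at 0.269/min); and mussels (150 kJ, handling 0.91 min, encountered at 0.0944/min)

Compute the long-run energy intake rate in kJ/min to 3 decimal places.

Energy encountered per unit search time: 0.389×310 + 0.64×54 + 0.269×420 + 0.0944×150 = 282.3 kJ/min.
Handling time per unit search time: 0.389×5.8 + 0.64×6.7 + 0.269×4.5 + 0.0944×0.91 = 7.841.
Rate = 282.3/(1 + 7.841) = 31.93 kJ/min.

31.931 kJ/min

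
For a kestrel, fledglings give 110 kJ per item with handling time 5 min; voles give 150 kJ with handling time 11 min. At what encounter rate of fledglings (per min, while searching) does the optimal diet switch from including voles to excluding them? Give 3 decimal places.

Drop voles once their profitability E₂/h₂ falls below the rate achievable on fledglings alone: E₂/h₂ = λE₁/(1 + λh₁).
Solve for λ: λE₁h₂ = E₂(1 + λh₁) → λ(E₁h₂ − E₂h₁) = E₂ → λ = E₂/(E₁h₂ − E₂h₁).
λ = 150/(110×11 − 150×5) = 150/460 = 0.3261 per min.

0.326 per min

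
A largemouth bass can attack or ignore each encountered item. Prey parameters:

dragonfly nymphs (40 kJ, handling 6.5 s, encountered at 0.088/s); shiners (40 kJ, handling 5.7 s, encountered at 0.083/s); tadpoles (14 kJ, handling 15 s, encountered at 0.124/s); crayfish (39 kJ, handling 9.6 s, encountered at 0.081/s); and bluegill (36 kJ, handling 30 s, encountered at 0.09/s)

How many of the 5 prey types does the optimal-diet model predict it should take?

Rank by E/h (kJ/s): shiners 7.02, dragonfly nymphs 6.15, crayfish 4.06, bluegill 1.2, tadpoles 0.933. Include each in turn until the next type's E/h falls below the running intake rate.
Rate on top 1: 2.254. dragonfly nymphs: 6.15 > 2.254 → include.
Rate on top 2: 3.345. crayfish: 4.06 > 3.345 → include.
Rate on top 3: 3.542. bluegill: 1.2 < 3.542 → exclude; stop.
Optimal diet: shiners, dragonfly nymphs, crayfish — 3 of 5 types.

3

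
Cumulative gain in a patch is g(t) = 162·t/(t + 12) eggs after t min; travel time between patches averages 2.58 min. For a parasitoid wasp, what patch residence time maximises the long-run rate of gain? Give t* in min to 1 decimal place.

Maximise g(t)/(T+t): set derivative to zero → g'(t)(T+t) = g(t).
g'(t) = 162·12/(t + 12)². Setting 162·12/(t+12)² = 162t/[(t+12)(2.58+t)] gives 12(2.58+t) = t(t+12), so t² = 12×2.58 = 30.96.
t* = √30.96 = 5.564 min.

5.6 min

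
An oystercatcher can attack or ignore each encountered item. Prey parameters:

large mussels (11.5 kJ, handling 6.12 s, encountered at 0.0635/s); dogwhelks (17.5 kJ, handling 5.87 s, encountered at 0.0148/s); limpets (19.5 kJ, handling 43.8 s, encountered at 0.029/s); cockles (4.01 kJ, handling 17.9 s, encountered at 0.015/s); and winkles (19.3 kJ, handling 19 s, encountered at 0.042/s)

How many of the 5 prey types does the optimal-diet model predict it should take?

E/h in descending order: dogwhelks 2.98, large mussels 1.88, winkles 1.02, limpets 0.445, cockles 0.224 kJ/s. The optimal diet is the largest prefix of this list for which every included type satisfies E_i/h_i > R on the types above it.
Rate on top 1: 0.2383. large mussels: 1.88 > 0.2383 → include.
Rate on top 2: 0.6705. winkles: 1.02 > 0.6705 → include.
Rate on top 3: 0.7917. limpets: 0.445 < 0.7917 → exclude; stop.
Optimal diet: dogwhelks, large mussels, winkles — 3 of 5 types.

3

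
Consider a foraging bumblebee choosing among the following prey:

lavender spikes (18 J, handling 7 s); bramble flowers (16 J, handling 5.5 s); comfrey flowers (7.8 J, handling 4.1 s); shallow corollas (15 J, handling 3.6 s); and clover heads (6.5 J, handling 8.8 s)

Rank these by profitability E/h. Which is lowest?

clover heads

In descending order of E/h:
shallow corollas: 15/3.6 = 4.17 J/s
bramble flowers: 16/5.5 = 2.91 J/s
lavender spikes: 18/7 = 2.57 J/s
comfrey flowers: 7.8/4.1 = 1.9 J/s
clover heads: 6.5/8.8 = 0.739 J/s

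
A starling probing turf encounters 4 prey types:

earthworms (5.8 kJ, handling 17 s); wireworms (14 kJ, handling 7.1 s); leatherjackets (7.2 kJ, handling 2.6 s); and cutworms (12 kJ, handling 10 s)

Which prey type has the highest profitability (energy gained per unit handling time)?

In descending order of E/h:
leatherjackets: 7.2/2.6 = 2.77 kJ/s
wireworms: 14/7.1 = 1.97 kJ/s
cutworms: 12/10 = 1.2 kJ/s
earthworms: 5.8/17 = 0.341 kJ/s

leatherjackets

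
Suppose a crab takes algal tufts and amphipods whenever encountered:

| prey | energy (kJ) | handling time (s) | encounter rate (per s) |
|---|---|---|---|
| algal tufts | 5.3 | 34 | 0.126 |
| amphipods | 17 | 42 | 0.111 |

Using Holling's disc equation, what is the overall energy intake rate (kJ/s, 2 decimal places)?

0.26 kJ/s

Energy encountered per unit search time: 0.126×5.3 + 0.111×17 = 2.555 kJ/s.
Handling time per unit search time: 0.126×34 + 0.111×42 = 8.946.
Rate = 2.555/(1 + 8.946) = 0.2569 kJ/s.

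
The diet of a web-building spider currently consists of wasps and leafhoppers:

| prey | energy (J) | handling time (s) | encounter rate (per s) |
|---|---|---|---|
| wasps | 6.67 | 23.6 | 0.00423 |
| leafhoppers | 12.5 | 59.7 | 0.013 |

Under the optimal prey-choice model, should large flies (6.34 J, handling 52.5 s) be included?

Intake rate on the current diet: R = (0.00423×6.67 + 0.013×12.5) / (1 + 0.00423×23.6 + 0.013×59.7) = 0.1907/1.876 = 0.1017 J/s.
large flies: E/h = 6.34/52.5 = 0.1208 J/s.
0.1208 > 0.1017, so adding large flies raises the average — include it.

Yes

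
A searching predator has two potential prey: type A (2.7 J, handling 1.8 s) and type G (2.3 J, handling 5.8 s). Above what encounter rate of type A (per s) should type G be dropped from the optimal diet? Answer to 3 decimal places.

The zero-one rule: include type G iff E₂/h₂ > λE₁/(1+λh₁). Equality gives the switch point.
λE₁h₂ = E₂ + λE₂h₁ ⇒ λ = E₂/(E₁h₂ − E₂h₁) = 2.3/(15.66 − 4.14) = 0.1997 per s.

0.200 per s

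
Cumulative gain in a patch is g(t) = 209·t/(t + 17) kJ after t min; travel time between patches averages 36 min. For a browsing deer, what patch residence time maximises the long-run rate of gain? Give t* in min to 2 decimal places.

24.74 min

Optimal t* satisfies g'(t*) = g(t*)/(T + t*).
g'(t) = 209·17/(t + 17)². Setting 209·17/(t+17)² = 209t/[(t+17)(36+t)] gives 17(36+t) = t(t+17), so t² = 17×36 = 612.
t* = √612 = 24.74 min.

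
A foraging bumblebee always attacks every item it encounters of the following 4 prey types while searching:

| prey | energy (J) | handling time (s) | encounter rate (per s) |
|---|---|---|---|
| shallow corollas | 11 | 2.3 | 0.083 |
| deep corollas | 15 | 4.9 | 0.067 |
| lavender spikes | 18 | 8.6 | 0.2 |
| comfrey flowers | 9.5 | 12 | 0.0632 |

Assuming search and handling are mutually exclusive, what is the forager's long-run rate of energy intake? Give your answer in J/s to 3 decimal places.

1.531 J/s

R = Σλ_iE_i / (1 + Σλ_ih_i)
Numerator: 0.083×11 + 0.067×15 + 0.2×18 + 0.0632×9.5 = 6.118
Denominator: 1 + 0.083×2.3 + 0.067×4.9 + 0.2×8.6 + 0.0632×12 = 3.998
R = 6.118/3.998 = 1.531 J/s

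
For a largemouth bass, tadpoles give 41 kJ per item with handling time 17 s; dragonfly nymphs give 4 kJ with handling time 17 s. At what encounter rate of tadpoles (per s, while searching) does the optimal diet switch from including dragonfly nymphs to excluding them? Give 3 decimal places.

At the threshold, the rate on tadpoles alone equals the profitability of dragonfly nymphs: λ·41/(1 + λ·17) = 4/17 = 0.2353.
Rearranging, λ(41 − 0.2353×17) = 0.2353, so λ = 0.2353/37 = 0.006359 per s.

0.006 per s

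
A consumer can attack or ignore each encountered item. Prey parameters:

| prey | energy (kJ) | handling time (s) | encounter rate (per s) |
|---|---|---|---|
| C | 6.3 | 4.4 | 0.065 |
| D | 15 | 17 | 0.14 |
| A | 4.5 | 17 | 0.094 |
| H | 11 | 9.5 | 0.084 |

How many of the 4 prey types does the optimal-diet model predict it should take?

3

Rank by E/h (kJ/s): C 1.43, H 1.16, D 0.882, A 0.265. Include each in turn until the next type's E/h falls below the running intake rate.
Rate on top 1: 0.3184. H: 1.16 > 0.3184 → include.
Rate on top 2: 0.6399. D: 0.882 > 0.6399 → include.
Rate on top 3: 0.7692. A: 0.265 < 0.7692 → exclude; stop.
Optimal diet: C, H, D — 3 of 4 types.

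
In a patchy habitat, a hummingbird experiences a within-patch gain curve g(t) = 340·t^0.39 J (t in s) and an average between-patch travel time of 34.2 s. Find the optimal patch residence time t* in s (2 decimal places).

21.87 s

By the marginal value theorem, leave when the instantaneous gain rate g'(t) equals the habitat-wide average g(t)/(T + t).
g'(t) = 0.39·340·t^-0.61. Setting 0.39·340·t^-0.61 = 340·t^0.39/(34.2+t) gives 0.39(34.2+t) = t, so 0.61·t = 0.39×34.2.
t* = 0.39×34.2/0.61 = 21.87 s.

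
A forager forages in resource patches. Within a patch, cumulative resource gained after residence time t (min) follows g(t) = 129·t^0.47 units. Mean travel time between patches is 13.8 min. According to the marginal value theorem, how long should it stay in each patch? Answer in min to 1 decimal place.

Optimal t* satisfies g'(t*) = g(t*)/(T + t*).
g'(t) = 0.47·129·t^-0.53. Setting 0.47·129·t^-0.53 = 129·t^0.47/(13.8+t) gives 0.47(13.8+t) = t, so 0.53·t = 0.47×13.8.
t* = 0.47×13.8/0.53 = 12.24 min.

12.2 min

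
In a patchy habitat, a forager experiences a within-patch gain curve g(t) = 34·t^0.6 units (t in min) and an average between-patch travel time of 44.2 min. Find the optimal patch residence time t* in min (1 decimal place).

66.3 min

By the marginal value theorem, leave when the instantaneous gain rate g'(t) equals the habitat-wide average g(t)/(T + t).
g'(t) = 0.6·34·t^-0.4. Setting 0.6·34·t^-0.4 = 34·t^0.6/(44.2+t) gives 0.6(44.2+t) = t, so 0.40·t = 0.6×44.2.
t* = 0.6×44.2/0.40 = 66.3 min.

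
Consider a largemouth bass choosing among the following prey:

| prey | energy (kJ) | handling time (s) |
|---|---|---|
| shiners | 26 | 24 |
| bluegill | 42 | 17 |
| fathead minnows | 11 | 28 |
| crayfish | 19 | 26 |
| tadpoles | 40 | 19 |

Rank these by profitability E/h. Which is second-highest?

In descending order of E/h:
bluegill: 42/17 = 2.47 kJ/s
tadpoles: 40/19 = 2.11 kJ/s
shiners: 26/24 = 1.08 kJ/s
crayfish: 19/26 = 0.731 kJ/s
fathead minnows: 11/28 = 0.393 kJ/s

tadpoles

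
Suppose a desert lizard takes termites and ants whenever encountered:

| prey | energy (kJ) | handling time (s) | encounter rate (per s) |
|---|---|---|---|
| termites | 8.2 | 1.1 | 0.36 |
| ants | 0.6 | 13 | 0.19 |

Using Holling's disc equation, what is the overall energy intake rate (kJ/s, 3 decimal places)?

R = (0.36×8.2 + 0.19×0.6) / (1 + 0.36×1.1 + 0.19×13) = 3.066/3.866 = 0.7931 kJ/s.

0.793 kJ/s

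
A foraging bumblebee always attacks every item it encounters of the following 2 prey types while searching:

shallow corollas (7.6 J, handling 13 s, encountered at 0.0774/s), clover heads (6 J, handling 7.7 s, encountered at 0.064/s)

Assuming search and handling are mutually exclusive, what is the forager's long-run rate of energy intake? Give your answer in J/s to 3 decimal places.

0.389 J/s

R = (0.0774×7.6 + 0.064×6) / (1 + 0.0774×13 + 0.064×7.7) = 0.9722/2.499 = 0.3891 J/s.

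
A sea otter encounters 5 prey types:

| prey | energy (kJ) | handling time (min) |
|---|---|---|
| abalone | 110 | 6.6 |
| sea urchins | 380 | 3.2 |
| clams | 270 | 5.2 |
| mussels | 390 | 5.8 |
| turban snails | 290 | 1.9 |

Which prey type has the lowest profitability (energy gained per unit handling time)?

abalone

Profitability E/h (kJ/min): abalone = 110/6.6 = 16.7, sea urchins = 380/3.2 = 119, clams = 270/5.2 = 51.9, mussels = 390/5.8 = 67.2, turban snails = 290/1.9 = 153.
Ranked: turban snails > sea urchins > mussels > clams > abalone.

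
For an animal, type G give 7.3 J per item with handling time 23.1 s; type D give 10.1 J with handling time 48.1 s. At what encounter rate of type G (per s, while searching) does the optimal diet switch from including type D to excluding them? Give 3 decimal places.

0.086 per s

The zero-one rule: include type D iff E₂/h₂ > λE₁/(1+λh₁). Equality gives the switch point.
λE₁h₂ = E₂ + λE₂h₁ ⇒ λ = E₂/(E₁h₂ − E₂h₁) = 10.1/(351.1 − 233.3) = 0.08572 per s.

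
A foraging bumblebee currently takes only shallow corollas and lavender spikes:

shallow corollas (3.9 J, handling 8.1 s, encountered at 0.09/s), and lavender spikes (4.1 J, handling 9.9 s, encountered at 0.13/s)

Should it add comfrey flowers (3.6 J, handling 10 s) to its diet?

Yes

On shallow corollas and lavender spikes alone, R = ΣλE/(1+Σλh) = 0.884/3.016 = 0.2931 J/s.
Profitability of comfrey flowers: 3.6/10 = 0.36 J/s.
0.36 > 0.2931, so adding comfrey flowers raises the average — include it.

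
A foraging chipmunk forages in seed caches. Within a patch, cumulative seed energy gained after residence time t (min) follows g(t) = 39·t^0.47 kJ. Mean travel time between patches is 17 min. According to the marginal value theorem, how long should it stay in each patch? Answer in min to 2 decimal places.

Optimal t* satisfies g'(t*) = g(t*)/(T + t*).
g'(t) = 0.47·39·t^-0.53. Setting 0.47·39·t^-0.53 = 39·t^0.47/(17+t) gives 0.47(17+t) = t, so 0.53·t = 0.47×17.
t* = 0.47×17/0.53 = 15.08 min.

15.08 min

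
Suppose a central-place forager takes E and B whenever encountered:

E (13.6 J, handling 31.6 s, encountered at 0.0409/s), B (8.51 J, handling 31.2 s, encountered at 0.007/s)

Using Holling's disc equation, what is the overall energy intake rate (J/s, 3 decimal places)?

0.245 J/s

Energy encountered per unit search time: 0.0409×13.6 + 0.007×8.51 = 0.6158 J/s.
Handling time per unit search time: 0.0409×31.6 + 0.007×31.2 = 1.511.
Rate = 0.6158/(1 + 1.511) = 0.2453 J/s.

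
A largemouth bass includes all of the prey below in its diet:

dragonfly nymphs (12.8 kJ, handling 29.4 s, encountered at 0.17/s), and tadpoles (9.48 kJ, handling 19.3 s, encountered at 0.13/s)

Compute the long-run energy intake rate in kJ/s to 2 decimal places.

R = Σλ_iE_i / (1 + Σλ_ih_i)
Numerator: 0.17×12.8 + 0.13×9.48 = 3.408
Denominator: 1 + 0.17×29.4 + 0.13×19.3 = 8.507
R = 3.408/8.507 = 0.4007 kJ/s

0.40 kJ/s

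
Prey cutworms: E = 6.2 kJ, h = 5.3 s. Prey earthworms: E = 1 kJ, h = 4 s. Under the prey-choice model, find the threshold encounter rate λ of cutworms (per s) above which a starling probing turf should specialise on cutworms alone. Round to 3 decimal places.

Drop earthworms once their profitability E₂/h₂ falls below the rate achievable on cutworms alone: E₂/h₂ = λE₁/(1 + λh₁).
Solve for λ: λE₁h₂ = E₂(1 + λh₁) → λ(E₁h₂ − E₂h₁) = E₂ → λ = E₂/(E₁h₂ − E₂h₁).
λ = 1/(6.2×4 − 1×5.3) = 1/19.5 = 0.05128 per s.

0.051 per s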